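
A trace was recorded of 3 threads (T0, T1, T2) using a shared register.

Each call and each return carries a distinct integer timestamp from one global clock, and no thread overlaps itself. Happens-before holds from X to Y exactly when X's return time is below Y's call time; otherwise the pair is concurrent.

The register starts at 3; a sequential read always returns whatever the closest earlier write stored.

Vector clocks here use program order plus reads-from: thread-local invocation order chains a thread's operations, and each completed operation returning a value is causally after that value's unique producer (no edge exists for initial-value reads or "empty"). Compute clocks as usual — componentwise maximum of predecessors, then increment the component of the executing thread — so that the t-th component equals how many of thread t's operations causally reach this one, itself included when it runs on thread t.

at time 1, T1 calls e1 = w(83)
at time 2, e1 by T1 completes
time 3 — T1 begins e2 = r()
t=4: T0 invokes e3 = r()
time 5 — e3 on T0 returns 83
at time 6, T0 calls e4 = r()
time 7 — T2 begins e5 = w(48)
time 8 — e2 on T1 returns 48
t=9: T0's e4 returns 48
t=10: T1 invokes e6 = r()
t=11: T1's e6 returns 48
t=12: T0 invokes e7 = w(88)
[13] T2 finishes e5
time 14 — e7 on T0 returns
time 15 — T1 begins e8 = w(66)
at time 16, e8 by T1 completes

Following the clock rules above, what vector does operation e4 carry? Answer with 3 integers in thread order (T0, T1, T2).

(2, 1, 1)

e5 (invocation 7): nothing precedes it; T2's component alone gives (0, 0, 1)
e1 (invocation 1): nothing precedes it; T1's component alone gives (0, 1, 0)
invoked at 4, e3 merges VC(e1)=(0, 1, 0) and bumps T0's slot → (1, 1, 0)
invoked at 3, e2 merges VC(e1)=(0, 1, 0), VC(e5)=(0, 0, 1) and bumps T1's slot → (0, 2, 1)
invoked at 10, e6 merges VC(e2)=(0, 2, 1), VC(e5)=(0, 0, 1) and bumps T1's slot → (0, 3, 1)
invoked at 6, e4 merges VC(e3)=(1, 1, 0), VC(e5)=(0, 0, 1) and bumps T0's slot → (2, 1, 1)
invoked at 15, e8 merges VC(e6)=(0, 3, 1) and bumps T1's slot → (0, 4, 1)
invoked at 12, e7 merges VC(e4)=(2, 1, 1) and bumps T0's slot → (3, 1, 1)
target: VC(e4) = (2, 1, 1)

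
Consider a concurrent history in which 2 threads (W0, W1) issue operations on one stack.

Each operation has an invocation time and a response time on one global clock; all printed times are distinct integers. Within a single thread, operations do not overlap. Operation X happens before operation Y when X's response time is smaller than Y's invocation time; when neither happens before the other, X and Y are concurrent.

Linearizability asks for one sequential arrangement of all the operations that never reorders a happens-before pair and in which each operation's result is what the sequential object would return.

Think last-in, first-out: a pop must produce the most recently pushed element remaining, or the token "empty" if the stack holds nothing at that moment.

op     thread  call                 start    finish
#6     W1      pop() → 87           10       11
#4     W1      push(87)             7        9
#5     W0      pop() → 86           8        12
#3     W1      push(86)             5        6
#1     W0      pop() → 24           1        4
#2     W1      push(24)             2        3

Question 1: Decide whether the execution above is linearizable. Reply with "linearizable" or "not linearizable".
one valid linearization: #2, #1, #3, #4, #6, #5
1. #2 push(24), leaving stack <24>
2. #1 pop() → 24, leaving stack <>
3. #3 push(86), leaving stack <86>
4. #4 push(87), leaving stack <86,87>
5. #6 pop() → 87, leaving stack <86>
6. #5 pop() → 86, leaving stack <>

linearizable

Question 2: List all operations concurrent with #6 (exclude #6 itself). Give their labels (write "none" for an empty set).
overlap test against #6 [10,11]: concurrent iff the interval meets 10..11
#1 [1,4]: before
#2 [2,3]: before
#3 [5,6]: before
#4 [7,9]: before
#5 [8,12]: concurrent

#5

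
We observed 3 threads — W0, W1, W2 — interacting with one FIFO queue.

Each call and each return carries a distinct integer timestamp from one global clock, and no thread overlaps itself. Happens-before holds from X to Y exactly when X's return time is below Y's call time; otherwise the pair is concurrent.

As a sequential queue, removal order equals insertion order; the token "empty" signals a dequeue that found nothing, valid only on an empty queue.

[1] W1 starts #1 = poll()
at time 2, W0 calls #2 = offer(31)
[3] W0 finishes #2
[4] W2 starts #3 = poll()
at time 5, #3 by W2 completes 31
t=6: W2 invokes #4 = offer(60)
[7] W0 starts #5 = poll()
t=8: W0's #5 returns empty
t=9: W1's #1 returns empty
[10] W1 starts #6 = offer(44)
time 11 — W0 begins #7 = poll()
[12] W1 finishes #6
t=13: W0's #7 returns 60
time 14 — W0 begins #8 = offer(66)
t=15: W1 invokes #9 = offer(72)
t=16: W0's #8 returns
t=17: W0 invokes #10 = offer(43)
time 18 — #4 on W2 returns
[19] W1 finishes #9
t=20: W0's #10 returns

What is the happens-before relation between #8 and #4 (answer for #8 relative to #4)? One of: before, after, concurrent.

concurrent

#8 spans [14,16], #4 spans [6,18]
the intervals overlap in both directions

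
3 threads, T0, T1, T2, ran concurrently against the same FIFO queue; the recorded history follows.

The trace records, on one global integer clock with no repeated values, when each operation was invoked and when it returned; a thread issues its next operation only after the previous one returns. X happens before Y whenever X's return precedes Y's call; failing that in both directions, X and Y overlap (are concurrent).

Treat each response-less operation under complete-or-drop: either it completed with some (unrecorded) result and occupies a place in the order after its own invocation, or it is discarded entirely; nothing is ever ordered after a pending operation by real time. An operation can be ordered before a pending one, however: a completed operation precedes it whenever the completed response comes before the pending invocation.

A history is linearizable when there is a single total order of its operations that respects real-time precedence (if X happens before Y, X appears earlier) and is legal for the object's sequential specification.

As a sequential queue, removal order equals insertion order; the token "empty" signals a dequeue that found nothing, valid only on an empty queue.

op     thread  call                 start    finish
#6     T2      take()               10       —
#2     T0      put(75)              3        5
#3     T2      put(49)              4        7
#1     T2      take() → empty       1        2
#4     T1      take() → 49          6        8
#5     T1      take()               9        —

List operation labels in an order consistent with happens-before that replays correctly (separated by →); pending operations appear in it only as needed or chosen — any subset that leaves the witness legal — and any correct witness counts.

#1 → #3 → #2 → #4

after step 1 (#1 take() → empty): queue <>
after step 2 (#3 put(49)): queue <49>
after step 3 (#2 put(75)): queue <49,75>
after step 4 (#4 take() → 49): queue <75>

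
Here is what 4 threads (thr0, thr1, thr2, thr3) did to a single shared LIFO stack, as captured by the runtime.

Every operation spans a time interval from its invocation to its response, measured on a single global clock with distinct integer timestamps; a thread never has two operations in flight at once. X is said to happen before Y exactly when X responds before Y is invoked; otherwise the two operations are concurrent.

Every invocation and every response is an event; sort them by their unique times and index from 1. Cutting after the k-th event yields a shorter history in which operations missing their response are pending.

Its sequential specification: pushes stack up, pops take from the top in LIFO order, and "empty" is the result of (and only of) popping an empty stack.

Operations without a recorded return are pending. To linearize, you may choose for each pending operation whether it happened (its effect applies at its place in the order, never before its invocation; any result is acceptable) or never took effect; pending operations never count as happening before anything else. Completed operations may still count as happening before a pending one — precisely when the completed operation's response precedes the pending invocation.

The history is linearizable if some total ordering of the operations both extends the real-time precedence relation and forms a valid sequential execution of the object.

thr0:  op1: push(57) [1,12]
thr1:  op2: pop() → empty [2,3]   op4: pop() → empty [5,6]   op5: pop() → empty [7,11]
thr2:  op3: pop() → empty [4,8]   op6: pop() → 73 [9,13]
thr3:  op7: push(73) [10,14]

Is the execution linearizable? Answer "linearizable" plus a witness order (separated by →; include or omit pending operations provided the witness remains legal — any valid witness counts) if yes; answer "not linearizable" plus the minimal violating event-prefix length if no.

step 1: op2 pop() → empty — stack <>
step 2: op3 pop() → empty — stack <>
step 3: op4 pop() → empty — stack <>
step 4: op5 pop() → empty — stack <>
step 5: op1 push(57) — stack <57>
step 6: op7 push(73) — stack <57,73>
step 7: op6 pop() → 73 — stack <57>

linearizable — witness: op2 → op3 → op4 → op5 → op1 → op7 → op6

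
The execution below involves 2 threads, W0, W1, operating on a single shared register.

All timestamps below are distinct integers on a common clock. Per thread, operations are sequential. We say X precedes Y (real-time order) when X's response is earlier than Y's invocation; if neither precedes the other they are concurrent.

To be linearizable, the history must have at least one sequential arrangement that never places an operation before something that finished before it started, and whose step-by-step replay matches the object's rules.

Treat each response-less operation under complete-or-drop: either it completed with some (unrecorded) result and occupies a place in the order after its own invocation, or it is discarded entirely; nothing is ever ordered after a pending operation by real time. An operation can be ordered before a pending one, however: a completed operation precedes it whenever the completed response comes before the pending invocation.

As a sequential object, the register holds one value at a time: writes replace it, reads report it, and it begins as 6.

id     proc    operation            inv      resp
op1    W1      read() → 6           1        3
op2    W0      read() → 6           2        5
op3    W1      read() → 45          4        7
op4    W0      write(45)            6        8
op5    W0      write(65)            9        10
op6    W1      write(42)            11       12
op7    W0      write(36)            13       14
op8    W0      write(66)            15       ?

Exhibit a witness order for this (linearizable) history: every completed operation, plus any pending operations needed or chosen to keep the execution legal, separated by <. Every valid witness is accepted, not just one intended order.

after step 1 (op1 read() → 6): value 6
after step 2 (op2 read() → 6): value 6
after step 3 (op4 write(45)): value 45
after step 4 (op3 read() → 45): value 45
after step 5 (op5 write(65)): value 65
after step 6 (op6 write(42)): value 42
after step 7 (op7 write(36)): value 36

op1 < op2 < op4 < op3 < op5 < op6 < op7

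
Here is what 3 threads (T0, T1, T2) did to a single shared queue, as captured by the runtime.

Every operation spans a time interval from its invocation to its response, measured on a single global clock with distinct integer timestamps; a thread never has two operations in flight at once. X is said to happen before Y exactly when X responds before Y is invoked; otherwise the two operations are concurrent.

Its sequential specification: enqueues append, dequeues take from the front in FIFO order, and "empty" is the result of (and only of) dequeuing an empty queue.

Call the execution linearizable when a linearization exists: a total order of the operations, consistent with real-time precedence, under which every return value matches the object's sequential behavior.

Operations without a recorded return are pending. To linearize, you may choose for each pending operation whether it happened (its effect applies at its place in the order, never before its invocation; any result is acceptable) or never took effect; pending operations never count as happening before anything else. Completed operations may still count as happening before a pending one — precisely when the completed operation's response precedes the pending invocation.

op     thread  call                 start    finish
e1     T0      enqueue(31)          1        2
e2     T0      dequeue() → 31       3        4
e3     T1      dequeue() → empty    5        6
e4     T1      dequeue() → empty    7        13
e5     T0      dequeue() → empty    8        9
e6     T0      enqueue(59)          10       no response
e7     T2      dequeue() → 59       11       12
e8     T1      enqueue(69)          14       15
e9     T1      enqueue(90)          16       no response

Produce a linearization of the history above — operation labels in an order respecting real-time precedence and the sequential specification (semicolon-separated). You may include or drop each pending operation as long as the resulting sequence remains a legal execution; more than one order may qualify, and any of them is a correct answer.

e1; e2; e3; e4; e5; e6; e7; e8

step 1: e1 enqueue(31) — queue <31>
step 2: e2 dequeue() → 31 — queue <>
step 3: e3 dequeue() → empty — queue <>
step 4: e4 dequeue() → empty — queue <>
step 5: e5 dequeue() → empty — queue <>
step 6: e6 enqueue(59) (pending, included) — queue <59>
step 7: e7 dequeue() → 59 — queue <>
step 8: e8 enqueue(69) — queue <69>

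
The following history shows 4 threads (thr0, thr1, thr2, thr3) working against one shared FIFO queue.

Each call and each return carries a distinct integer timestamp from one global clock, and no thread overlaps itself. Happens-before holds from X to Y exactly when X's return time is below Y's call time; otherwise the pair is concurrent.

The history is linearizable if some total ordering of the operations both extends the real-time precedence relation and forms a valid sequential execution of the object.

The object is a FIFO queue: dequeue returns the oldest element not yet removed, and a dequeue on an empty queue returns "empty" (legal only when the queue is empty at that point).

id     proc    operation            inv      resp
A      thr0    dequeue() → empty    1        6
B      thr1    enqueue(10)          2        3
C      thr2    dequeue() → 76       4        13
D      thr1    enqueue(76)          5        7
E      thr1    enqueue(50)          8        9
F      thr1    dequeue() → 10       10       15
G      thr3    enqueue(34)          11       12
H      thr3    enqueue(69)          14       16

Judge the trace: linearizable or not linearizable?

a witness: A, B, D, E, F, C, G, H
1. A dequeue() → empty, leaving queue <>
2. B enqueue(10), leaving queue <10>
3. D enqueue(76), leaving queue <10,76>
4. E enqueue(50), leaving queue <10,76,50>
5. F dequeue() → 10, leaving queue <76,50>
6. C dequeue() → 76, leaving queue <50>
7. G enqueue(34), leaving queue <50,34>
8. H enqueue(69), leaving queue <50,34,69>

linearizable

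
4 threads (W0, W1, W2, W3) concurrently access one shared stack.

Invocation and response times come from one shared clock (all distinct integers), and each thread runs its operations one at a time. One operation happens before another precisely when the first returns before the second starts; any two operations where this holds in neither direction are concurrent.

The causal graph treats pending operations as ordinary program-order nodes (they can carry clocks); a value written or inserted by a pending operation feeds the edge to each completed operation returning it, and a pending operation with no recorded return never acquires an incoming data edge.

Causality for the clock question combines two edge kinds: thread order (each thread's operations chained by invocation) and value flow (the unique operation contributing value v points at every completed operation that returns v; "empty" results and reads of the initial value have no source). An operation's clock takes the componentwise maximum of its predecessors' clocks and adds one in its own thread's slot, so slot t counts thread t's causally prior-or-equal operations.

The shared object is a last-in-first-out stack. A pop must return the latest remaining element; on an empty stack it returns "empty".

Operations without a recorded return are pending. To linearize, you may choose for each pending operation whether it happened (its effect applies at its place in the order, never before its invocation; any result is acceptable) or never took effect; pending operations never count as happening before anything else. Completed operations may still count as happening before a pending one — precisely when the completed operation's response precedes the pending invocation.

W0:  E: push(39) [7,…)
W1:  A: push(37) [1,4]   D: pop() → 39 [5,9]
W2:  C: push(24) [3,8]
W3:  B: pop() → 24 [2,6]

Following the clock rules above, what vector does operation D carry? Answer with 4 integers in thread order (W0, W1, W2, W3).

(1, 2, 0, 0)

invoked at 3, C has no predecessors; its own W2 bump gives (0, 0, 1, 0)
invoked at 1, A has no predecessors; its own W1 bump gives (0, 1, 0, 0)
invoked at 7, E has no predecessors; its own W0 bump gives (1, 0, 0, 0)
invoked at 2, B merges VC(C)=(0, 0, 1, 0) and bumps W3's slot → (0, 0, 1, 1)
invoked at 5, D merges VC(A)=(0, 1, 0, 0), VC(E)=(1, 0, 0, 0) and bumps W1's slot → (1, 2, 0, 0)
target: VC(D) = (1, 2, 0, 0)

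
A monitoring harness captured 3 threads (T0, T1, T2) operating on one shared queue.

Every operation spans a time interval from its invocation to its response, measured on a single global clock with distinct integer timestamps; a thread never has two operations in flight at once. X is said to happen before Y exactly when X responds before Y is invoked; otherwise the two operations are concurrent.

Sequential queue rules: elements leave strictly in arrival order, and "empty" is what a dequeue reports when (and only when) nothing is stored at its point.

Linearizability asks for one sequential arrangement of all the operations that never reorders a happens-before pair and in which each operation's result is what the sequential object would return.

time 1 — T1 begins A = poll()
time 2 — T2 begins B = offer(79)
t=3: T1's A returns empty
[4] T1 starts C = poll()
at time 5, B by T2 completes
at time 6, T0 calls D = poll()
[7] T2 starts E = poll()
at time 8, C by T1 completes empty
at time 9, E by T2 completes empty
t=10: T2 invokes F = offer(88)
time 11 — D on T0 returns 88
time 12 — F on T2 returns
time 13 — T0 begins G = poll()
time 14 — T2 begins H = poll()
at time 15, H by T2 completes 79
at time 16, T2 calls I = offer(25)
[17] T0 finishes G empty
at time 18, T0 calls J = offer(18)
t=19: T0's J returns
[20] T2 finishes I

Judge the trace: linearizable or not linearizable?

through event 10 a valid linearization exists; event 11 (D responding at time 11) ends that
no legal order exists: 14 real-time-consistent candidates over 5 completed queue operations, all rejected
including or dropping the 1 pending operation (F) in any combination fails
take A, B, C, D, E (pending dropped): step 3 already fails, because C poll() → empty cannot occur there
take A, B, C, E, D (pending dropped): step 3 already fails, because C poll() → empty cannot occur there

not linearizable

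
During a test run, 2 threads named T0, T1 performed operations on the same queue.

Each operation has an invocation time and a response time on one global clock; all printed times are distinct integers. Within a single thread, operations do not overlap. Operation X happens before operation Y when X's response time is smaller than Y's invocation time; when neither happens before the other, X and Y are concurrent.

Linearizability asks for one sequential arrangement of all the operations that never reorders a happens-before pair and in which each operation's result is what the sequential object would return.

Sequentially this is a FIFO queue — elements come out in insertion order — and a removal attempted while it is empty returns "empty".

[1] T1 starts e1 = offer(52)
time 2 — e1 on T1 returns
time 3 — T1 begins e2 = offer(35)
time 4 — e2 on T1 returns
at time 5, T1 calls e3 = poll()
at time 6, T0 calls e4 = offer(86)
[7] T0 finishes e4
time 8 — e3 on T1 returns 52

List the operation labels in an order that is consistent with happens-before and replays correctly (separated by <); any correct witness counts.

after step 1 (e1 offer(52)): queue <52>
after step 2 (e2 offer(35)): queue <52,35>
after step 3 (e3 poll() → 52): queue <35>
after step 4 (e4 offer(86)): queue <35,86>

e1 < e2 < e3 < e4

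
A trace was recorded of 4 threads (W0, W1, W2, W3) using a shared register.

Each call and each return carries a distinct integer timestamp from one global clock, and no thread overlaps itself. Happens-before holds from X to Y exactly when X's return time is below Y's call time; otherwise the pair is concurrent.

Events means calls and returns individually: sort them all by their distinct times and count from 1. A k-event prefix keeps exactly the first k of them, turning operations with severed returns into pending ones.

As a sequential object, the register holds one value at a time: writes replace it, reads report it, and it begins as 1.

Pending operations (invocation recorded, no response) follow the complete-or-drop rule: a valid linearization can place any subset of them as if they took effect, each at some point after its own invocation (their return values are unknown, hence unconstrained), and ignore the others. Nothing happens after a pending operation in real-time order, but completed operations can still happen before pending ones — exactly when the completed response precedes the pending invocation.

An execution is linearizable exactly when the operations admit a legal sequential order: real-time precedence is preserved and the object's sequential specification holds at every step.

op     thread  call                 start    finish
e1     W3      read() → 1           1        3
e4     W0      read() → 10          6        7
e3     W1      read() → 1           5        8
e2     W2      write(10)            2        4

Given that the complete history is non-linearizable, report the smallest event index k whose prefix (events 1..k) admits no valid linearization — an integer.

events 1..7 are still linearizable — one witness is e1, e2, e3, e4:
1. e1 read() → 1, leaving value 1
2. e2 write(10), leaving value 10
3. e3 read() (pending, included), leaving value 10
4. e4 read() → 10, leaving value 10
include event 8 — e3 responding at 8 — and every candidate order breaks
for example e1, e2, e3, e4 fails at step 3: e3 read() → 1 is not legal there
for example e1, e2, e4, e3 fails at step 4: e3 read() → 1 is not legal there

8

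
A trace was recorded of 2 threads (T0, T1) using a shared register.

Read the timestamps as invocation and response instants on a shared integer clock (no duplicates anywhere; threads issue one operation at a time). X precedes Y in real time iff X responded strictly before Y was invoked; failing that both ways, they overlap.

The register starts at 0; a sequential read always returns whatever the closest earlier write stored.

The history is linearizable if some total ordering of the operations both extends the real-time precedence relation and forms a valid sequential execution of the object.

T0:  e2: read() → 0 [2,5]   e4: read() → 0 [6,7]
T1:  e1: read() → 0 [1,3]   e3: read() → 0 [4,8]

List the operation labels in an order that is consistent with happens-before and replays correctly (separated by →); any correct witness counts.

e1 → e2 → e3 → e4

after step 1 (e1 read() → 0): value 0
after step 2 (e2 read() → 0): value 0
after step 3 (e3 read() → 0): value 0
after step 4 (e4 read() → 0): value 0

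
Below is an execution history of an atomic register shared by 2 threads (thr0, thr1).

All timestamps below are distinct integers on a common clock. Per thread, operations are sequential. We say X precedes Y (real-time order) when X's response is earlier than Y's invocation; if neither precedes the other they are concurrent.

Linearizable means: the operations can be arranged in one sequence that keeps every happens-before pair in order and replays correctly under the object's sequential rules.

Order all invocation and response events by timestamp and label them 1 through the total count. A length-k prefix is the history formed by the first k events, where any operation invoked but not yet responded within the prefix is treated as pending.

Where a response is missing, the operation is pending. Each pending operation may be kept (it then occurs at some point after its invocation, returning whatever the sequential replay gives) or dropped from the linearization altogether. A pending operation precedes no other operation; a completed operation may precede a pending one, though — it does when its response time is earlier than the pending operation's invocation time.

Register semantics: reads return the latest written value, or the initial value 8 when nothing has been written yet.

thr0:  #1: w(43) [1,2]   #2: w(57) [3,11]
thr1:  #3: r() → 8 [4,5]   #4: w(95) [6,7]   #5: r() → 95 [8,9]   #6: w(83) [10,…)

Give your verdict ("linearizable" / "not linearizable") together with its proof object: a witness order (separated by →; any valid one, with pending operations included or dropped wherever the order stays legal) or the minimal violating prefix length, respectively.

events 1..4 are fine; event 5 — the response of #3 at time 5 — makes the prefix non-linearizable
the sole real-time-consistent order of 2 completed operations fails the atomic register replay
every completion of the 1 pending operation (#2) was checked; none linearizes
take #1, #3 (pending dropped): step 2 already fails, because #3 r() → 8 cannot occur there

not linearizable — minimal violating prefix: 5 events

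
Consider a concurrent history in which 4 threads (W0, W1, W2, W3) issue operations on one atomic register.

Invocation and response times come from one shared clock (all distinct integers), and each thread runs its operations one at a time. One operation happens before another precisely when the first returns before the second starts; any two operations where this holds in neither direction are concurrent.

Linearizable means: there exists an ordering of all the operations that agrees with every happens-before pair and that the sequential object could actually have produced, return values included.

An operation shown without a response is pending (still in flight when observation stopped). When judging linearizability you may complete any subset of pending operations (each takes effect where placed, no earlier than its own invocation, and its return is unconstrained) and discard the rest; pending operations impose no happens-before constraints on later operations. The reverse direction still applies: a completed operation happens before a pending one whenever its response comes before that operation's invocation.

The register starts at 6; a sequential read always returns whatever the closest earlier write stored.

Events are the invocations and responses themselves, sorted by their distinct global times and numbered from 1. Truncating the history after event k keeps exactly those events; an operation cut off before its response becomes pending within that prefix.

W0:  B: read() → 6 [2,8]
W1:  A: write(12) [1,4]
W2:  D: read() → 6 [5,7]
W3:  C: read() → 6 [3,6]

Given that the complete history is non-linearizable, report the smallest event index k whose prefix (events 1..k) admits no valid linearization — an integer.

one valid order for events 1..6 is B, C, A:
step 1: B read() (pending, included) — value 6
step 2: C read() → 6 — value 6
step 3: A write(12) — value 12
once event 7 joins (D's response, time 7), exhaustive search finds no witness
no completion choice of the 1 pending operation (B) rescues it — every subset was tried
for example A, C, D (pending dropped) fails at step 2: C read() → 6 is not legal there
for example A, D, C (pending dropped) fails at step 2: D read() → 6 is not legal there

7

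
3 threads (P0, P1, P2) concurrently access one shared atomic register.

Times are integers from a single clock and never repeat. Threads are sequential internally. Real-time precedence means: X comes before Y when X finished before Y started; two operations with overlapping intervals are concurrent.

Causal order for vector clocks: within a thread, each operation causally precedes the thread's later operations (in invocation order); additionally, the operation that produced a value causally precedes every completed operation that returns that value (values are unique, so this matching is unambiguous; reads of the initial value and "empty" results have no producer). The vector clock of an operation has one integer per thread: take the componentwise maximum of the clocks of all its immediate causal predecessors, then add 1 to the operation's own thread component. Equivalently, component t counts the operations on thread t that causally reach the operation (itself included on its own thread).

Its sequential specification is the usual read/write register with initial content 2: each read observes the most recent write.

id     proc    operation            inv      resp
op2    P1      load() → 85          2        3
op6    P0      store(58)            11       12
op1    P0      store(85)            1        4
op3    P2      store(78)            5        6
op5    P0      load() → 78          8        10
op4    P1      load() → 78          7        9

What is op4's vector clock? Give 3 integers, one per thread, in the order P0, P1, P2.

(1, 2, 1)

VC(op3, invoked at 5): no causal predecessors; +1 on P2 → (0, 0, 1)
VC(op1, invoked at 1): no causal predecessors; +1 on P0 → (1, 0, 0)
op2, invoked 2, takes VC(op1)=(1, 0, 0) under max, adds 1 for P1 → (1, 1, 0)
op5, invoked 8, takes VC(op1)=(1, 0, 0), VC(op3)=(0, 0, 1) under max, adds 1 for P0 → (2, 0, 1)
op4, invoked 7, takes VC(op2)=(1, 1, 0), VC(op3)=(0, 0, 1) under max, adds 1 for P1 → (1, 2, 1)
op6, invoked 11, takes VC(op5)=(2, 0, 1) under max, adds 1 for P0 → (3, 0, 1)
target: VC(op4) = (1, 2, 1)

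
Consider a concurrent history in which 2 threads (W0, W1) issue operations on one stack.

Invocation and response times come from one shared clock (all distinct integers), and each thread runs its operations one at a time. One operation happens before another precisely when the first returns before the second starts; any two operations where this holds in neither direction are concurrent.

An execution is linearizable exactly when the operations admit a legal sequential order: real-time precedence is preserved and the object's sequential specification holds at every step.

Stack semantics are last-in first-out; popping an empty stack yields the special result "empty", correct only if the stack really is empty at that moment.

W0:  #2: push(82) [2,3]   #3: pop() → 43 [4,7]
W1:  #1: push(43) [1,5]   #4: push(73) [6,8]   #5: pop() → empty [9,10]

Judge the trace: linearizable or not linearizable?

not linearizable

the violation lands at event 10, #5's response at time 10: events 1..9 linearize, events 1..10 do not
all 5 real-time-respecting orders fail — 5 completed stack operations, no legal replay
take #1, #2, #3, #4, #5: step 3 already fails, because #3 pop() → 43 cannot occur there
take #1, #2, #4, #3, #5: step 4 already fails, because #3 pop() → 43 cannot occur there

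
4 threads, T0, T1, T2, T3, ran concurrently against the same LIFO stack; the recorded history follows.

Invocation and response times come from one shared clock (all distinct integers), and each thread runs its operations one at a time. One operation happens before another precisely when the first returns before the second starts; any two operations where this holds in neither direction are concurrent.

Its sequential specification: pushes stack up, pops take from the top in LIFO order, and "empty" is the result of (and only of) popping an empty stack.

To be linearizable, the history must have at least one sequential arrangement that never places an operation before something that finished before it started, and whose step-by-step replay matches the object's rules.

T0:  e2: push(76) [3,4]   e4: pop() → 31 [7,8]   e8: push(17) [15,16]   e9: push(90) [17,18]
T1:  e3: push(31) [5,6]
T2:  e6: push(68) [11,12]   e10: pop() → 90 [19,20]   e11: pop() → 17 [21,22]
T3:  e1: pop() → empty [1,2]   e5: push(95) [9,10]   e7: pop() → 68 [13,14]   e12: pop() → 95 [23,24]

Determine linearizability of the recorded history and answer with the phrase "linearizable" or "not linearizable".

linearizable

one valid linearization: e1, e2, e3, e4, e5, e6, e7, e8, e9, e10, e11, e12
after step 1 (e1 pop() → empty): stack <>
after step 2 (e2 push(76)): stack <76>
after step 3 (e3 push(31)): stack <76,31>
after step 4 (e4 pop() → 31): stack <76>
after step 5 (e5 push(95)): stack <76,95>
after step 6 (e6 push(68)): stack <76,95,68>
after step 7 (e7 pop() → 68): stack <76,95>
after step 8 (e8 push(17)): stack <76,95,17>
after step 9 (e9 push(90)): stack <76,95,17,90>
after step 10 (e10 pop() → 90): stack <76,95,17>
after step 11 (e11 pop() → 17): stack <76,95>
after step 12 (e12 pop() → 95): stack <76>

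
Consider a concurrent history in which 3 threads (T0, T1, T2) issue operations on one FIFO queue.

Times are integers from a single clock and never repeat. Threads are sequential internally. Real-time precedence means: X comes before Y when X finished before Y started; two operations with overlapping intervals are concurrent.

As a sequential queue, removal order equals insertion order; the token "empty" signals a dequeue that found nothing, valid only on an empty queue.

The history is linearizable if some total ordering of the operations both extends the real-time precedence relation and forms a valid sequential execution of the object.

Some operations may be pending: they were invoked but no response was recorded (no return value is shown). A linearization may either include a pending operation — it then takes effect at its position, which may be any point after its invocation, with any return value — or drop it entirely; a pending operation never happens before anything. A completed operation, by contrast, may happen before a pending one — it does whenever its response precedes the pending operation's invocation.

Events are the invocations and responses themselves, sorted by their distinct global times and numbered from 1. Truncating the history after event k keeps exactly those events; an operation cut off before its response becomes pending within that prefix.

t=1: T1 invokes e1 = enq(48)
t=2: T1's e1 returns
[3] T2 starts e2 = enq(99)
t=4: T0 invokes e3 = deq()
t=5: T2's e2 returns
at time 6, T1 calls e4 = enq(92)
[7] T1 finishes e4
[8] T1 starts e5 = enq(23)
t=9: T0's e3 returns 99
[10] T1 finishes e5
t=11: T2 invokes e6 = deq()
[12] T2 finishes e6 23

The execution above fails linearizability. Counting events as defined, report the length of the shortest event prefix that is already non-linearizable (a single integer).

9

one valid order for events 1..8 is e1, e2, e3, e4:
step 1: e1 enq(48) — queue <48>
step 2: e2 enq(99) — queue <48,99>
step 3: e3 deq() (pending, included) — queue <99>
step 4: e4 enq(92) — queue <99,92>
with event 9 included (e3 responding at time 9), all real-time-consistent orders fail
including or dropping the 1 pending operation (e5) in any combination fails
for example e1, e2, e3, e4 (pending dropped) fails at step 3: e3 deq() → 99 is not legal there
for example e1, e2, e4, e3 (pending dropped) fails at step 4: e3 deq() → 99 is not legal there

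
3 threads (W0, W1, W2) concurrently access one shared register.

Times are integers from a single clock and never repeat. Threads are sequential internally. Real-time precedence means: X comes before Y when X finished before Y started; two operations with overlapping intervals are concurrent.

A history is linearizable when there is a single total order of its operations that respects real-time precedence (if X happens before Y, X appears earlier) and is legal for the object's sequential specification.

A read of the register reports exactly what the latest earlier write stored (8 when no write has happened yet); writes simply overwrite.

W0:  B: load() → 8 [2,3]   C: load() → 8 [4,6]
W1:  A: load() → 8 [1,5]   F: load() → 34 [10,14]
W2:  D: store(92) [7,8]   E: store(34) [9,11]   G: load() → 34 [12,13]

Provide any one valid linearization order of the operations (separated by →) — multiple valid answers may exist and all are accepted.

A → B → C → D → E → F → G

after step 1 (A load() → 8): value 8
after step 2 (B load() → 8): value 8
after step 3 (C load() → 8): value 8
after step 4 (D store(92)): value 92
after step 5 (E store(34)): value 34
after step 6 (F load() → 34): value 34
after step 7 (G load() → 34): value 34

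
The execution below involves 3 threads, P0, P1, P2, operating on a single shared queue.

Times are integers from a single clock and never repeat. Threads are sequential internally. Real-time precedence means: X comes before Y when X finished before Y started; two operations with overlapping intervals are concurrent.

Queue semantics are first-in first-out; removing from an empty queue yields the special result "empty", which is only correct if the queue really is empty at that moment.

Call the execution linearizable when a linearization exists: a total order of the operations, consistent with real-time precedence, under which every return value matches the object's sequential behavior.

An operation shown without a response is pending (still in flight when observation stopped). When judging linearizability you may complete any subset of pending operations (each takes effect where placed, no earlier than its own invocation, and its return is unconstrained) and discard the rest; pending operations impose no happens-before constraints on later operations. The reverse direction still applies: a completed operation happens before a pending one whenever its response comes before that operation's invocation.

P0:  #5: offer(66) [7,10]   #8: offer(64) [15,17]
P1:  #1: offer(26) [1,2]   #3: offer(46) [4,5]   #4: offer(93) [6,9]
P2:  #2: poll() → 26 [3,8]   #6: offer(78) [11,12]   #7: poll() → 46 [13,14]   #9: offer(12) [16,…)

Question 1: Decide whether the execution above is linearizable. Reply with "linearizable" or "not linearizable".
a witness: #1, #2, #3, #4, #5, #6, #7, #8
after step 1 (#1 offer(26)): queue <26>
after step 2 (#2 poll() → 26): queue <>
after step 3 (#3 offer(46)): queue <46>
after step 4 (#4 offer(93)): queue <46,93>
after step 5 (#5 offer(66)): queue <46,93,66>
after step 6 (#6 offer(78)): queue <46,93,66,78>
after step 7 (#7 poll() → 46): queue <93,66,78>
after step 8 (#8 offer(64)): queue <93,66,78,64>

linearizable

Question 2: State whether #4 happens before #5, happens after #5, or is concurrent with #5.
Answer: concurrent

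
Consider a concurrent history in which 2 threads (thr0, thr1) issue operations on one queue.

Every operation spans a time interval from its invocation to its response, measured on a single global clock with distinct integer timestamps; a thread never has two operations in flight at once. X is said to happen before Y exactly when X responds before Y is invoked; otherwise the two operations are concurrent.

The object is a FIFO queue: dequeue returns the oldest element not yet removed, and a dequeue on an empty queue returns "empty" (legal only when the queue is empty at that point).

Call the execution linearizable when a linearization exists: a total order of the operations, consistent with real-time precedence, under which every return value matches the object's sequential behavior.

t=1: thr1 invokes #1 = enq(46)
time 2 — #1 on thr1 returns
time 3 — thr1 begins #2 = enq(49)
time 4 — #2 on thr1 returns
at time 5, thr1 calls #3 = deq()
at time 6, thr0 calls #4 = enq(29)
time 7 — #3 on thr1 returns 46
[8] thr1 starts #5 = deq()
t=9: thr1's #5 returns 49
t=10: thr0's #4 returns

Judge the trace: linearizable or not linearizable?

one valid linearization: #1, #2, #3, #4, #5
step 1: #1 enq(46) — queue <46>
step 2: #2 enq(49) — queue <46,49>
step 3: #3 deq() → 46 — queue <49>
step 4: #4 enq(29) — queue <49,29>
step 5: #5 deq() → 49 — queue <29>

linearizable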